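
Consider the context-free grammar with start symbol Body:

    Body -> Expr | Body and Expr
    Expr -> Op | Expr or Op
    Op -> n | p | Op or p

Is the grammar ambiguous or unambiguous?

Ambiguous

Witness: n or p

Derivation 1: Body ⇒ Expr ⇒ Op ⇒ Op or p ⇒ n or p
Derivation 2: Body ⇒ Expr ⇒ Expr or Op ⇒ Op or Op ⇒ n or Op ⇒ n or p

Two distinct leftmost derivations for the same string.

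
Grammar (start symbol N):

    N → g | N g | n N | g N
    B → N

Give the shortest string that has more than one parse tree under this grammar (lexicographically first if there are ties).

g g

length 1: no string has ≥2 trees
length 2: g g has 2 parse trees

Two derivations of g g:
  N ⇒ N g ⇒ g g
  N ⇒ g N ⇒ g g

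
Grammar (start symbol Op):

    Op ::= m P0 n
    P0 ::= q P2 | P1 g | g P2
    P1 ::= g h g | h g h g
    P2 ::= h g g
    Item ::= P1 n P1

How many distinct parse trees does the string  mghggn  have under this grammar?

2

Parse trees for mghggn:
  [Op m [P0 [P1 g h g] g] n]
  [Op m [P0 g [P2 h g g]] n]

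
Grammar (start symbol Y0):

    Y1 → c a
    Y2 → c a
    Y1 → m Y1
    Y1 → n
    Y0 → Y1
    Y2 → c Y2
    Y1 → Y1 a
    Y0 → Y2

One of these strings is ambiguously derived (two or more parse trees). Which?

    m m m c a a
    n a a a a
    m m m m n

m m m c a a

m m m c a a: 4 trees
n a a a a: 1 tree
m m m m n: 1 tree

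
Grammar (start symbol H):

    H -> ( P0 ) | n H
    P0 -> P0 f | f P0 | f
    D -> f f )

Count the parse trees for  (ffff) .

Parse trees for (ffff):
  [H ( [P0 [P0 [P0 [P0 f] f] f] f] )]
  [H ( [P0 [P0 [P0 f [P0 f]] f] f] )]
  [H ( [P0 [P0 f [P0 [P0 f] f]] f] )]
  [H ( [P0 [P0 f [P0 f [P0 f]]] f] )]
  [H ( [P0 f [P0 [P0 [P0 f] f] f]] )]
  [H ( [P0 f [P0 [P0 f [P0 f]] f]] )]
  [H ( [P0 f [P0 f [P0 [P0 f] f]]] )]
  [H ( [P0 f [P0 f [P0 f [P0 f]]]] )]

8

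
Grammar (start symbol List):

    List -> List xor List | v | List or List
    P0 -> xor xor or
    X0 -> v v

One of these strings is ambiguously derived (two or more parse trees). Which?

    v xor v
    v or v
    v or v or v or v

v or v or v or v

v xor v: 1 tree
v or v: 1 tree
v or v or v or v: 5 trees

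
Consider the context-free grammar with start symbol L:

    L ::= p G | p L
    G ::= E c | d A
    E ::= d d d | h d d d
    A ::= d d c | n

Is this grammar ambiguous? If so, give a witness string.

Ambiguous

Witness: p d d d c

Derivation 1: L ⇒ p G ⇒ p E c ⇒ p d d d c
Derivation 2: L ⇒ p G ⇒ p d A ⇒ p d d d c

Two distinct leftmost derivations for the same string.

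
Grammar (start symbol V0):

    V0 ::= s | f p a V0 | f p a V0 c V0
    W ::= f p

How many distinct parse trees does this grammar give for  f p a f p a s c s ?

2

Parse trees for f p a f p a s c s:
  [V0 f p a [V0 f p a [V0 s] c [V0 s]]]
  [V0 f p a [V0 f p a [V0 s]] c [V0 s]]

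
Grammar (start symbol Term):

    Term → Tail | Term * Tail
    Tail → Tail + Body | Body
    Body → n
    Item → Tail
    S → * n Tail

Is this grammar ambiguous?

(Item, S are unreachable from Term, so their rules don't affect L(Term).) Term → Term * Tail | Tail  ;  Tail → Tail + Body | Body  — a left-associative chain with Body at the bottom. Each string factors uniquely by precedence.

Unambiguous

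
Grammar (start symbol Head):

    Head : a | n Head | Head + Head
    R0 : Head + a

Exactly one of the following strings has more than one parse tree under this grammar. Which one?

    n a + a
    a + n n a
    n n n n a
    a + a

n a + a: 2 trees
a + n n a: 1 tree
n n n n a: 1 tree
a + a: 1 tree

n a + a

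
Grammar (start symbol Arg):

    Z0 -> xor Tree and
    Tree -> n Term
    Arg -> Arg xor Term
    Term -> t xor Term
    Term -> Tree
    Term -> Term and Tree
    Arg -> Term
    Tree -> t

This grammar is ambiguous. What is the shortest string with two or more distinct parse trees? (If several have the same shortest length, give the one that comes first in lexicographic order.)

length 1: no string has ≥2 trees
length 2: no string has ≥2 trees
length 3: t xor t has 2 parse trees

Two derivations of t xor t:
  Arg ⇒ Arg xor Term ⇒ Term xor Term ⇒ Tree xor Term ⇒ t xor Term ⇒ t xor Tree ⇒ t xor t
  Arg ⇒ Term ⇒ t xor Term ⇒ t xor Tree ⇒ t xor t

t xor t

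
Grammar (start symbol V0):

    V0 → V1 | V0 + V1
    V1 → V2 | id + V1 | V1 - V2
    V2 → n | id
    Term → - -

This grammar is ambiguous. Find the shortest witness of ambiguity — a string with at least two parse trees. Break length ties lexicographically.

length 1: no string has ≥2 trees
length 3: id + id has 2 parse trees

Two derivations of id + id:
  V0 ⇒ V1 ⇒ id + V1 ⇒ id + V2 ⇒ id + id
  V0 ⇒ V0 + V1 ⇒ V1 + V1 ⇒ V2 + V1 ⇒ id + V1 ⇒ id + V2 ⇒ id + id

id + id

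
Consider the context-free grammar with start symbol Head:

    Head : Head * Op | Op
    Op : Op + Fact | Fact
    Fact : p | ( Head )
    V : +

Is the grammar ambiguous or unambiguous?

Only Head, Op, Fact are reachable from Head; ignoring the rest: Head → Head * Op | Op  ;  Op → Op + Fact | Fact  — a left-associative chain with Fact at the bottom. Each string factors uniquely by precedence.

Unambiguous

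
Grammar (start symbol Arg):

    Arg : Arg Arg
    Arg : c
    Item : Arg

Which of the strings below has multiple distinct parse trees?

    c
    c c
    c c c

c c c

c: 1 tree
c c: 1 tree
c c c: 2 trees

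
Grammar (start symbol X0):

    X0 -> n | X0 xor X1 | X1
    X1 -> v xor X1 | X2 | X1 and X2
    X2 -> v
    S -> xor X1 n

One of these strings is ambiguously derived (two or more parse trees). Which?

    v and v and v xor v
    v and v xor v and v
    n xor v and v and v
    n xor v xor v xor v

n xor v xor v xor v

v and v and v xor v: 1 tree
v and v xor v and v: 1 tree
n xor v and v and v: 1 tree
n xor v xor v xor v: 4 trees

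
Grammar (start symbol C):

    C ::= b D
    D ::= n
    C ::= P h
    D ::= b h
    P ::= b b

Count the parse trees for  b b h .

2

Parse trees for b b h:
  [C b [D b h]]
  [C [P b b] h]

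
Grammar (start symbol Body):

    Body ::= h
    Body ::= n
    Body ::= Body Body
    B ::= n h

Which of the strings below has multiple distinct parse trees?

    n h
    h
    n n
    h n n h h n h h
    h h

h n n h h n h h

n h: 1 tree
h: 1 tree
n n: 1 tree
h n n h h n h h: 429 trees
h h: 1 tree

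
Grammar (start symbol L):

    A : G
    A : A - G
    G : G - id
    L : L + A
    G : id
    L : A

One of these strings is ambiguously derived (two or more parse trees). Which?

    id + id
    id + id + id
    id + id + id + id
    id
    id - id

id + id: 1 tree
id + id + id: 1 tree
id + id + id + id: 1 tree
id: 1 tree
id - id: 2 trees

id - id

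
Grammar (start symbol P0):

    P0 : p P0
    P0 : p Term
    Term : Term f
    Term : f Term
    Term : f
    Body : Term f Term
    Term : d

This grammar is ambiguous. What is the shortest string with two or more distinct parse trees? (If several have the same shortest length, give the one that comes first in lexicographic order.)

p f f

length 2: no string has ≥2 trees
length 3: p f f has 2 parse trees

Two derivations of p f f:
  P0 ⇒ p Term ⇒ p Term f ⇒ p f f
  P0 ⇒ p Term ⇒ p f Term ⇒ p f f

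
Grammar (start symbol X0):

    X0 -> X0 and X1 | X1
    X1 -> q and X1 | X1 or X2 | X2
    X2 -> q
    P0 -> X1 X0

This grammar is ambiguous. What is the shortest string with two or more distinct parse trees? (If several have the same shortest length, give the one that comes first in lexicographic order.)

length 1: no string has ≥2 trees
length 3: q and q has 2 parse trees

Two derivations of q and q:
  X0 ⇒ X0 and X1 ⇒ X1 and X1 ⇒ X2 and X1 ⇒ q and X1 ⇒ q and X2 ⇒ q and q
  X0 ⇒ X1 ⇒ q and X1 ⇒ q and X2 ⇒ q and q

q and q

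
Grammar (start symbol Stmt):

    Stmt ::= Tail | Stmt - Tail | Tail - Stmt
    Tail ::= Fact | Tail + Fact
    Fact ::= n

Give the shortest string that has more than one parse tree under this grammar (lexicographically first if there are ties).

length 1: no string has ≥2 trees
length 3: n - n has 2 parse trees

Two derivations of n - n:
  Stmt ⇒ Stmt - Tail ⇒ Tail - Tail ⇒ Fact - Tail ⇒ n - Tail ⇒ n - Fact ⇒ n - n
  Stmt ⇒ Tail - Stmt ⇒ Fact - Stmt ⇒ n - Stmt ⇒ n - Tail ⇒ n - Fact ⇒ n - n

n - n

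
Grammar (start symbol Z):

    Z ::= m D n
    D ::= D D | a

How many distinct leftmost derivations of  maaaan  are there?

5

Parse trees for maaaan:
  [Z m [D [D a] [D [D a] [D [D a] [D a]]]] n]
  [Z m [D [D a] [D [D [D a] [D a]] [D a]]] n]
  [Z m [D [D [D a] [D a]] [D [D a] [D a]]] n]
  [Z m [D [D [D a] [D [D a] [D a]]] [D a]] n]
  [Z m [D [D [D [D a] [D a]] [D a]] [D a]] n]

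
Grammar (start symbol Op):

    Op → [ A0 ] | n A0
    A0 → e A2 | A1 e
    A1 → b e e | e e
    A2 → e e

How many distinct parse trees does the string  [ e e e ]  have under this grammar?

Parse trees for [ e e e ]:
  [Op [ [A0 e [A2 e e]] ]]
  [Op [ [A0 [A1 e e] e] ]]

2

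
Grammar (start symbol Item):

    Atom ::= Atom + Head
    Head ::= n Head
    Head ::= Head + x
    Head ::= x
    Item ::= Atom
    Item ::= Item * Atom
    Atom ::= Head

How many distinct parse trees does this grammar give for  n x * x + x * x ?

Parse trees for n x * x + x * x:
  [Item [Item [Item [Atom [Head n [Head x]]]] * [Atom [Atom [Head x]] + [Head x]]] * [Atom [Head x]]]
  [Item [Item [Item [Atom [Head n [Head x]]]] * [Atom [Head [Head x] + x]]] * [Atom [Head x]]]

2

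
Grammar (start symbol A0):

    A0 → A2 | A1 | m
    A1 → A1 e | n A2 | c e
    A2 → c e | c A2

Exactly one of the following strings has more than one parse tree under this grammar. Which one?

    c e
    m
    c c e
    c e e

c e: 2 trees
m: 1 tree
c c e: 1 tree
c e e: 1 tree

c e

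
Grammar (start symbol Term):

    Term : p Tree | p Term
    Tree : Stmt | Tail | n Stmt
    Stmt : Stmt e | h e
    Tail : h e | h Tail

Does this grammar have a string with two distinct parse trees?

Ambiguous

Witness: p h e

Derivation 1: Term ⇒ p Tree ⇒ p Stmt ⇒ p h e
Derivation 2: Term ⇒ p Tree ⇒ p Tail ⇒ p h e

Two distinct leftmost derivations for the same string.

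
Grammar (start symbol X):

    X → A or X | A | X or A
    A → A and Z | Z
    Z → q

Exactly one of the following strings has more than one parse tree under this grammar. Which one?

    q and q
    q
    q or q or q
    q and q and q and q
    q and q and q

q or q or q

q and q: 1 tree
q: 1 tree
q or q or q: 4 trees
q and q and q and q: 1 tree
q and q and q: 1 tree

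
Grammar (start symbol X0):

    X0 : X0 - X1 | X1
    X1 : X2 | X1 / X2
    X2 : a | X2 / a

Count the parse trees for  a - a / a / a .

Parse trees for a - a / a / a:
  [X0 [X0 [X1 [X2 a]]] - [X1 [X2 [X2 [X2 a] / a] / a]]]
  [X0 [X0 [X1 [X2 a]]] - [X1 [X1 [X2 a]] / [X2 [X2 a] / a]]]
  [X0 [X0 [X1 [X2 a]]] - [X1 [X1 [X2 [X2 a] / a]] / [X2 a]]]
  [X0 [X0 [X1 [X2 a]]] - [X1 [X1 [X1 [X2 a]] / [X2 a]] / [X2 a]]]

4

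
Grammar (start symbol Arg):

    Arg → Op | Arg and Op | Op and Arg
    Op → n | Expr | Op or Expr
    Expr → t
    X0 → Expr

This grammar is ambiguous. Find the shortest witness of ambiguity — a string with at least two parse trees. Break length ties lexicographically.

length 1: no string has ≥2 trees
length 3: n and n has 2 parse trees

Two derivations of n and n:
  Arg ⇒ Arg and Op ⇒ Op and Op ⇒ n and Op ⇒ n and n
  Arg ⇒ Op and Arg ⇒ n and Arg ⇒ n and Op ⇒ n and n

n and n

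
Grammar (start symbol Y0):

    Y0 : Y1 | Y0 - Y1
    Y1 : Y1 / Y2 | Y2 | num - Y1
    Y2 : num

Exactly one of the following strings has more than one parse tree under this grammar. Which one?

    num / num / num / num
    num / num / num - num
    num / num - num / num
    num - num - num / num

num - num - num / num

num / num / num / num: 1 tree
num / num / num - num: 1 tree
num / num - num / num: 1 tree
num - num - num / num: 7 trees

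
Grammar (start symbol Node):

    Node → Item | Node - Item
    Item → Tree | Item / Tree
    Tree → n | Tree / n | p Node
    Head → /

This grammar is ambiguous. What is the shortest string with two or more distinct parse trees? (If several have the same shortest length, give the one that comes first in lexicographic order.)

length 1: no string has ≥2 trees
length 2: no string has ≥2 trees
length 3: n / n has 2 parse trees

Two derivations of n / n:
  Node ⇒ Item ⇒ Tree ⇒ Tree / n ⇒ n / n
  Node ⇒ Item ⇒ Item / Tree ⇒ Tree / Tree ⇒ n / Tree ⇒ n / n

n / n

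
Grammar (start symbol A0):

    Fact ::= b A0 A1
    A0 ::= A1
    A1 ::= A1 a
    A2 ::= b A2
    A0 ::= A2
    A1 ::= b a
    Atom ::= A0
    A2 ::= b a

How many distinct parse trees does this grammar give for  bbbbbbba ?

Parse trees for bbbbbbba:
  [A0 [A2 b [A2 b [A2 b [A2 b [A2 b [A2 b [A2 b a]]]]]]]]

1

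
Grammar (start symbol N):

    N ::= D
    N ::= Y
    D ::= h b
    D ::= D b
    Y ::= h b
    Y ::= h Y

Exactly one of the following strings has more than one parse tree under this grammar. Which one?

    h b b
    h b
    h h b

h b

h b b: 1 tree
h b: 2 trees
h h b: 1 tree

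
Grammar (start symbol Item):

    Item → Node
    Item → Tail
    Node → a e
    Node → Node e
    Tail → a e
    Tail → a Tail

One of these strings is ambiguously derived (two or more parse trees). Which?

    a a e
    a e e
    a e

a e

a a e: 1 tree
a e e: 1 tree
a e: 2 trees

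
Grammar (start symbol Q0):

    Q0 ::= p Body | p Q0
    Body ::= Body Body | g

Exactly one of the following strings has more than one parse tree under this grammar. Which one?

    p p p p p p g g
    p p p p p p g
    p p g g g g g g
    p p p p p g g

p p p p p p g g: 1 tree
p p p p p p g: 1 tree
p p g g g g g g: 42 trees
p p p p p g g: 1 tree

p p g g g g g g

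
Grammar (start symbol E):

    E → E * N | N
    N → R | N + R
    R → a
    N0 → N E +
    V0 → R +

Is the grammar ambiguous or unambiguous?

Only E, N, R are reachable from E; ignoring the rest: E → E * N | N  ;  N → N + R | R  — a left-associative chain with R at the bottom. Each string factors uniquely by precedence.

Unambiguous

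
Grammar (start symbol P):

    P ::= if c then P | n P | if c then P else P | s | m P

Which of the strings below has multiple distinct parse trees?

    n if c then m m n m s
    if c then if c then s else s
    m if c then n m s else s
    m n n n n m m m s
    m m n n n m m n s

n if c then m m n m s: 1 tree
if c then if c then s else s: 2 trees
m if c then n m s else s: 1 tree
m n n n n m m m s: 1 tree
m m n n n m m n s: 1 tree

if c then if c then s else s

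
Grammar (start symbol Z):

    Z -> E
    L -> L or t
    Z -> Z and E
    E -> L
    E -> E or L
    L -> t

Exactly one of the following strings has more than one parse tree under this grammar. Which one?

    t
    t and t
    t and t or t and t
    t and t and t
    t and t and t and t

t: 1 tree
t and t: 1 tree
t and t or t and t: 2 trees
t and t and t: 1 tree
t and t and t and t: 1 tree

t and t or t and t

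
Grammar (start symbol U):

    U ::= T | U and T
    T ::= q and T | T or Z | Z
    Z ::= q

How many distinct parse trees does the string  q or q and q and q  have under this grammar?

Parse trees for q or q and q and q:
  [U [U [T [T [Z q]] or [Z q]]] and [T q and [T [Z q]]]]
  [U [U [U [T [T [Z q]] or [Z q]]] and [T [Z q]]] and [T [Z q]]]

2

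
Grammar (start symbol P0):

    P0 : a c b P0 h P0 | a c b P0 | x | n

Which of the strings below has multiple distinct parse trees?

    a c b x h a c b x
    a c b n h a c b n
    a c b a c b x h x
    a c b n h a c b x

a c b x h a c b x: 1 tree
a c b n h a c b n: 1 tree
a c b a c b x h x: 2 trees
a c b n h a c b x: 1 tree

a c b a c b x h x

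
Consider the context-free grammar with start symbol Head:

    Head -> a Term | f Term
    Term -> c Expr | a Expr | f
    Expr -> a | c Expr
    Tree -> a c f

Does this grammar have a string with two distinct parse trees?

Unambiguous

Only Head, Term, Expr are reachable from Head; ignoring the rest: Restricted to the reachable nonterminals, every rule has the form A → t or A → t B, and no two rules for the same A share a first terminal. The grammar encodes a DFA — one run per string.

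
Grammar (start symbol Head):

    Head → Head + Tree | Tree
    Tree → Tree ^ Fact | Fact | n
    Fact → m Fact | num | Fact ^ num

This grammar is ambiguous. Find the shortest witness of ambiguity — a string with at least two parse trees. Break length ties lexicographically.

length 1: no string has ≥2 trees
length 2: no string has ≥2 trees
length 3: num ^ num has 2 parse trees

Two derivations of num ^ num:
  Head ⇒ Tree ⇒ Tree ^ Fact ⇒ Fact ^ Fact ⇒ num ^ Fact ⇒ num ^ num
  Head ⇒ Tree ⇒ Fact ⇒ Fact ^ num ⇒ num ^ num

num ^ num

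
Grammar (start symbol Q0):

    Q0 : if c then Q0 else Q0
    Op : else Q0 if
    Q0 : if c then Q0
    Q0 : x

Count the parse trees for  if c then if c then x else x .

Parse trees for if c then if c then x else x:
  [Q0 if c then [Q0 if c then [Q0 x]] else [Q0 x]]
  [Q0 if c then [Q0 if c then [Q0 x] else [Q0 x]]]

2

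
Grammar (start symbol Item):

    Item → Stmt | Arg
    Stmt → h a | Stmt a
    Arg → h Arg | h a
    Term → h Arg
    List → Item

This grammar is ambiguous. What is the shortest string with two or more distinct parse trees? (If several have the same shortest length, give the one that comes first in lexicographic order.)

length 2: h a has 2 parse trees

Two derivations of h a:
  Item ⇒ Stmt ⇒ h a
  Item ⇒ Arg ⇒ h a

h a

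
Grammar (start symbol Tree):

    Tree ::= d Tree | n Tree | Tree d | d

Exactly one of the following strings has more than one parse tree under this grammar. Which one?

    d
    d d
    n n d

d d

d: 1 tree
d d: 2 trees
n n d: 1 tree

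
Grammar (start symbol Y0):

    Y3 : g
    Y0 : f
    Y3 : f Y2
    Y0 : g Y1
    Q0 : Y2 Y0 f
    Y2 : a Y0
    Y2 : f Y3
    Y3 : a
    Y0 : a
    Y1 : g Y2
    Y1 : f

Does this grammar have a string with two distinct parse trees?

Only Y0, Y1, Y2, Y3 are reachable from Y0; ignoring the rest: Restricted to the reachable nonterminals, every rule has the form A → t or A → t B, and no two rules for the same A share a first terminal. The grammar encodes a DFA — one run per string.

Unambiguous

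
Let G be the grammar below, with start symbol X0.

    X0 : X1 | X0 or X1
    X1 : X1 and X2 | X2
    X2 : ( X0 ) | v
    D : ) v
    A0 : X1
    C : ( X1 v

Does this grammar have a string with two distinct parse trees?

Only X0, X1, X2 are reachable from X0; ignoring the rest: This is a standard precedence ladder (X0 over X1 over X2), with each level left-recursive on its own operator ('or' at X0, 'and' at X1). That structure is LR(1), hence unambiguous.

Unambiguous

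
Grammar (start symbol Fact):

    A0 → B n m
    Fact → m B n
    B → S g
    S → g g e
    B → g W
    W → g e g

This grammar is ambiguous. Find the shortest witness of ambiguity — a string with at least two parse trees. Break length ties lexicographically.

m g g e g n

length 6: m g g e g n has 2 parse trees

Two derivations of m g g e g n:
  Fact ⇒ m B n ⇒ m S g n ⇒ m g g e g n
  Fact ⇒ m B n ⇒ m g W n ⇒ m g g e g n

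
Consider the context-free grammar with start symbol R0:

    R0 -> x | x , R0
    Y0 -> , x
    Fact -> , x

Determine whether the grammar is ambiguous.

Unambiguous

Only R0 is reachable from R0; ignoring the rest: Right-recursive list with a separator: after each atom, whether the separator follows determines the rule. One parse per string.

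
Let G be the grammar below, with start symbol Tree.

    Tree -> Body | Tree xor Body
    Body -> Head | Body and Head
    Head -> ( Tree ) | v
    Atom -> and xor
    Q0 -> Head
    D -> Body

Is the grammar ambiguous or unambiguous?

Only Tree, Body, Head are reachable from Tree; ignoring the rest: The grammar is stratified — Tree handles 'xor' (left-recursive), Body handles 'and', Head atoms. Each operator has a fixed associativity and precedence level, so every string has one parse.

Unambiguous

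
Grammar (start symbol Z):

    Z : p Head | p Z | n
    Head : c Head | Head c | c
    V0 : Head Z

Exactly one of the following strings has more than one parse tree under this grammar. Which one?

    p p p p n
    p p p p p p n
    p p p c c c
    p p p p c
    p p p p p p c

p p p c c c

p p p p n: 1 tree
p p p p p p n: 1 tree
p p p c c c: 4 trees
p p p p c: 1 tree
p p p p p p c: 1 tree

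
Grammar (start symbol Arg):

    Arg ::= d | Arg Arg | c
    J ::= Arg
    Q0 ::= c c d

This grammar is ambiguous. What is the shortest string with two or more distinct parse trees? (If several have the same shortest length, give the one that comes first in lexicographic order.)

c c c

length 1: no string has ≥2 trees
length 2: no string has ≥2 trees
length 3: c c c has 2 parse trees

Two derivations of c c c:
  Arg ⇒ Arg Arg ⇒ Arg Arg Arg ⇒ c Arg Arg ⇒ c c Arg ⇒ c c c
  Arg ⇒ Arg Arg ⇒ c Arg ⇒ c Arg Arg ⇒ c c Arg ⇒ c c c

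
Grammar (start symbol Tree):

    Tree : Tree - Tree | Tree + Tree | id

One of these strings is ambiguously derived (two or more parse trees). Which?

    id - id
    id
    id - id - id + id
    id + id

id - id: 1 tree
id: 1 tree
id - id - id + id: 5 trees
id + id: 1 tree

id - id - id + id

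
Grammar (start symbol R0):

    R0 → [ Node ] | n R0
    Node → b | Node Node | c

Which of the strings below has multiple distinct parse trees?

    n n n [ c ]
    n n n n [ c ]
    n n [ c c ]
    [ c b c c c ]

n n n [ c ]: 1 tree
n n n n [ c ]: 1 tree
n n [ c c ]: 1 tree
[ c b c c c ]: 14 trees

[ c b c c c ]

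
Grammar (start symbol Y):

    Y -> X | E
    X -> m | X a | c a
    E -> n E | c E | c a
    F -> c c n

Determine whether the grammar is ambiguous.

Witness: c a

Derivation 1: Y ⇒ X ⇒ c a
Derivation 2: Y ⇒ E ⇒ c a

Two distinct leftmost derivations for the same string.

Ambiguous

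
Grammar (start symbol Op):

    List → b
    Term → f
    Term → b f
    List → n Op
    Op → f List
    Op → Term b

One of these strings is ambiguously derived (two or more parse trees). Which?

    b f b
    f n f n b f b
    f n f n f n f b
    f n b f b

b f b: 1 tree
f n f n b f b: 1 tree
f n f n f n f b: 2 trees
f n b f b: 1 tree

f n f n f n f b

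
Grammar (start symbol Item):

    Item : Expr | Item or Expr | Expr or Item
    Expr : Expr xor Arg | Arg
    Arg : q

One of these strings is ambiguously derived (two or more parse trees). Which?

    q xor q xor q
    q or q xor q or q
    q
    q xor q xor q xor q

q xor q xor q: 1 tree
q or q xor q or q: 4 trees
q: 1 tree
q xor q xor q xor q: 1 tree

q or q xor q or q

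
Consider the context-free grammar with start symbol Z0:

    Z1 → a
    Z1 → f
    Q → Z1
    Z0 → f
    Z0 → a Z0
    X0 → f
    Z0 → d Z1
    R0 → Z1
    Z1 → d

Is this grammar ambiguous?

Unambiguous

Only Z0, Z1 are reachable from Z0; ignoring the rest: Each reachable nonterminal has at most one production per leading terminal, and all productions are right-linear; the derivation is determined token-by-token.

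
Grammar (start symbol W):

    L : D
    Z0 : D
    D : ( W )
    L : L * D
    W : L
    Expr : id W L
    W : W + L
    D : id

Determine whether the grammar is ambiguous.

(Z0, Expr are unreachable from W, so their rules don't affect L(W).) This is a standard precedence ladder (W over L over D), with each level left-recursive on its own operator ('+' at W, '*' at L). That structure is LR(1), hence unambiguous.

Unambiguous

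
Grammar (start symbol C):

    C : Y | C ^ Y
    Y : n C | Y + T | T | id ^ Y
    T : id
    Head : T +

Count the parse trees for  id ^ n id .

2

Parse trees for id ^ n id:
  [C [Y id ^ [Y n [C [Y [T id]]]]]]
  [C [C [Y [T id]]] ^ [Y n [C [Y [T id]]]]]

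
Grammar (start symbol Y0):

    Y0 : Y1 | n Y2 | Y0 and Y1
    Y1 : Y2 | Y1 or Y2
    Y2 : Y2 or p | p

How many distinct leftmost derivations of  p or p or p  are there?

4

Parse trees for p or p or p:
  [Y0 [Y1 [Y2 [Y2 [Y2 p] or p] or p]]]
  [Y0 [Y1 [Y1 [Y2 p]] or [Y2 [Y2 p] or p]]]
  [Y0 [Y1 [Y1 [Y2 [Y2 p] or p]] or [Y2 p]]]
  [Y0 [Y1 [Y1 [Y1 [Y2 p]] or [Y2 p]] or [Y2 p]]]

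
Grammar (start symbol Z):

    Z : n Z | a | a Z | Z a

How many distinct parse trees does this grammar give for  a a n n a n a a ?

8

Parse trees for a a n n a n a a:
  [Z a [Z a [Z n [Z n [Z a [Z n [Z a [Z a]]]]]]]]
  [Z a [Z a [Z n [Z n [Z a [Z n [Z [Z a] a]]]]]]]
  [Z a [Z a [Z n [Z n [Z a [Z [Z n [Z a]] a]]]]]]
  [Z a [Z a [Z n [Z n [Z [Z a [Z n [Z a]]] a]]]]]
  [Z a [Z a [Z n [Z [Z n [Z a [Z n [Z a]]]] a]]]]
  [Z a [Z a [Z [Z n [Z n [Z a [Z n [Z a]]]]] a]]]
  [Z a [Z [Z a [Z n [Z n [Z a [Z n [Z a]]]]]] a]]
  [Z [Z a [Z a [Z n [Z n [Z a [Z n [Z a]]]]]]] a]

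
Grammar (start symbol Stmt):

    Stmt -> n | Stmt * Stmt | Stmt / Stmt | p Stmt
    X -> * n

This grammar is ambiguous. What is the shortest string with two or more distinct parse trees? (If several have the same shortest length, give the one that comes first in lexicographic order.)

length 1: no string has ≥2 trees
length 2: no string has ≥2 trees
length 3: no string has ≥2 trees
length 4: p n * n has 2 parse trees

Two derivations of p n * n:
  Stmt ⇒ Stmt * Stmt ⇒ p Stmt * Stmt ⇒ p n * Stmt ⇒ p n * n
  Stmt ⇒ p Stmt ⇒ p Stmt * Stmt ⇒ p n * Stmt ⇒ p n * n

p n * n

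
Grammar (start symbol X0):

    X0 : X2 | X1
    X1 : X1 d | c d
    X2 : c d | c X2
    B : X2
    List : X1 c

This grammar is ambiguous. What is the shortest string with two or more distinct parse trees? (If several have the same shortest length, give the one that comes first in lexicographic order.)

length 2: c d has 2 parse trees

Two derivations of c d:
  X0 ⇒ X2 ⇒ c d
  X0 ⇒ X1 ⇒ c d

c d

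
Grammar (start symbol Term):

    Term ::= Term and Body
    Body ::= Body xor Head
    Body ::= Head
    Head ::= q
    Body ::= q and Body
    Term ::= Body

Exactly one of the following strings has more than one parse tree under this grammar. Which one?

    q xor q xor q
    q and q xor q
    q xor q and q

q xor q xor q: 1 tree
q and q xor q: 3 trees
q xor q and q: 1 tree

q and q xor q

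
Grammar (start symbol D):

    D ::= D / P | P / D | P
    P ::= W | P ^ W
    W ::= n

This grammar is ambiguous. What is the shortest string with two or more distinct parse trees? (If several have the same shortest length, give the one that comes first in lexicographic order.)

n / n

length 1: no string has ≥2 trees
length 3: n / n has 2 parse trees

Two derivations of n / n:
  D ⇒ D / P ⇒ P / P ⇒ W / P ⇒ n / P ⇒ n / W ⇒ n / n
  D ⇒ P / D ⇒ W / D ⇒ n / D ⇒ n / P ⇒ n / W ⇒ n / n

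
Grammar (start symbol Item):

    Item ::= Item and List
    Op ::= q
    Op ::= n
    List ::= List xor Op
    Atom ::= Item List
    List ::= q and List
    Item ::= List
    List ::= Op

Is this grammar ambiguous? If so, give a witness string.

Ambiguous

Witness: q and n

Derivation 1: Item ⇒ Item and List ⇒ List and List ⇒ Op and List ⇒ q and List ⇒ q and Op ⇒ q and n
Derivation 2: Item ⇒ List ⇒ q and List ⇒ q and Op ⇒ q and n

Two distinct leftmost derivations for the same string.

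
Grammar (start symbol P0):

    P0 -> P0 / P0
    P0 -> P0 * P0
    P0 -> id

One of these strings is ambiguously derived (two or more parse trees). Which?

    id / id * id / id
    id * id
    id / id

id / id * id / id: 5 trees
id * id: 1 tree
id / id: 1 tree

id / id * id / id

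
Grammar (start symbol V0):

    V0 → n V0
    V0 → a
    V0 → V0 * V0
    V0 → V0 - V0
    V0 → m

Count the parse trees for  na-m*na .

Parse trees for na-m*na:
  [V0 n [V0 [V0 [V0 a] - [V0 m]] * [V0 n [V0 a]]]]
  [V0 n [V0 [V0 a] - [V0 [V0 m] * [V0 n [V0 a]]]]]
  [V0 [V0 n [V0 [V0 a] - [V0 m]]] * [V0 n [V0 a]]]
  [V0 [V0 [V0 n [V0 a]] - [V0 m]] * [V0 n [V0 a]]]
  [V0 [V0 n [V0 a]] - [V0 [V0 m] * [V0 n [V0 a]]]]

5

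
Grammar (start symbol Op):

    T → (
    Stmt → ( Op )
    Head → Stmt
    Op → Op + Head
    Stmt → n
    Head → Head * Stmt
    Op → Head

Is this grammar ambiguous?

Unambiguous

Only Op, Head, Stmt are reachable from Op; ignoring the rest: Op → Op + Head | Head  ;  Head → Head * Stmt | Stmt  — a left-associative chain with Stmt at the bottom. Each string factors uniquely by precedence.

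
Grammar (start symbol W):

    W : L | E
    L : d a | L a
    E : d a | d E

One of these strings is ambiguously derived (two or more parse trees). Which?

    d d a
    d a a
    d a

d a

d d a: 1 tree
d a a: 1 tree
d a: 2 trees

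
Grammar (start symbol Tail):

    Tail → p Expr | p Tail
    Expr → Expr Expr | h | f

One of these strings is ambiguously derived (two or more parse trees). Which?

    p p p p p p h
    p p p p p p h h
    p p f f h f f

p p f f h f f

p p p p p p h: 1 tree
p p p p p p h h: 1 tree
p p f f h f f: 14 trees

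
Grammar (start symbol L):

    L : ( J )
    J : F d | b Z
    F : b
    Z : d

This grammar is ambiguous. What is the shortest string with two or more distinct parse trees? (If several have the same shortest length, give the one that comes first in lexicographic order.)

( b d )

length 4: ( b d ) has 2 parse trees

Two derivations of ( b d ):
  L ⇒ ( J ) ⇒ ( F d ) ⇒ ( b d )
  L ⇒ ( J ) ⇒ ( b Z ) ⇒ ( b d )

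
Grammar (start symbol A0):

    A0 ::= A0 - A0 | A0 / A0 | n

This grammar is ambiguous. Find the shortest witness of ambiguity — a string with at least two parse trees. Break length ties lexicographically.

n - n - n

length 1: no string has ≥2 trees
length 3: no string has ≥2 trees
length 5: n - n - n has 2 parse trees

Two derivations of n - n - n:
  A0 ⇒ A0 - A0 ⇒ A0 - A0 - A0 ⇒ n - A0 - A0 ⇒ n - n - A0 ⇒ n - n - n
  A0 ⇒ A0 - A0 ⇒ n - A0 ⇒ n - A0 - A0 ⇒ n - n - A0 ⇒ n - n - n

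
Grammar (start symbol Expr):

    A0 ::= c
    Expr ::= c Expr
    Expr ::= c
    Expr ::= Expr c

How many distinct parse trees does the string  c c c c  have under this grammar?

8

Parse trees for c c c c:
  [Expr c [Expr c [Expr c [Expr c]]]]
  [Expr c [Expr c [Expr [Expr c] c]]]
  [Expr c [Expr [Expr c [Expr c]] c]]
  [Expr c [Expr [Expr [Expr c] c] c]]
  [Expr [Expr c [Expr c [Expr c]]] c]
  [Expr [Expr c [Expr [Expr c] c]] c]
  [Expr [Expr [Expr c [Expr c]] c] c]
  [Expr [Expr [Expr [Expr c] c] c] c]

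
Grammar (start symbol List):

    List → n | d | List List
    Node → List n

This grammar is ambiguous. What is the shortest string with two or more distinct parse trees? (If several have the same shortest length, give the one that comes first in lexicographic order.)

length 1: no string has ≥2 trees
length 2: no string has ≥2 trees
length 3: d d d has 2 parse trees

Two derivations of d d d:
  List ⇒ List List ⇒ d List ⇒ d List List ⇒ d d List ⇒ d d d
  List ⇒ List List ⇒ List List List ⇒ d List List ⇒ d d List ⇒ d d d

d d d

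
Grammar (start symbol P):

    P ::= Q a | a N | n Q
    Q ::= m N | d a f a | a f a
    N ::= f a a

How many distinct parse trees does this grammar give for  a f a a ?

Parse trees for a f a a:
  [P [Q a f a] a]
  [P a [N f a a]]

2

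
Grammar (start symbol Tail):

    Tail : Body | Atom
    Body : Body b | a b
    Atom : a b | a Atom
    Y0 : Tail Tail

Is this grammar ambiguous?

Witness: a b

Derivation 1: Tail ⇒ Body ⇒ a b
Derivation 2: Tail ⇒ Atom ⇒ a b

Two distinct leftmost derivations for the same string.

Ambiguous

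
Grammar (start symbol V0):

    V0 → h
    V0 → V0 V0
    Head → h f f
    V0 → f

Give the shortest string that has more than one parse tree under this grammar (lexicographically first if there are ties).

length 1: no string has ≥2 trees
length 2: no string has ≥2 trees
length 3: f f f has 2 parse trees

Two derivations of f f f:
  V0 ⇒ V0 V0 ⇒ V0 V0 V0 ⇒ f V0 V0 ⇒ f f V0 ⇒ f f f
  V0 ⇒ V0 V0 ⇒ f V0 ⇒ f V0 V0 ⇒ f f V0 ⇒ f f f

f f f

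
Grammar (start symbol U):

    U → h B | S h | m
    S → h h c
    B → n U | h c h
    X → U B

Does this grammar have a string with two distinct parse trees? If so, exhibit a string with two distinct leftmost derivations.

Witness: h h c h

Derivation 1: U ⇒ h B ⇒ h h c h
Derivation 2: U ⇒ S h ⇒ h h c h

Two distinct leftmost derivations for the same string.

Ambiguous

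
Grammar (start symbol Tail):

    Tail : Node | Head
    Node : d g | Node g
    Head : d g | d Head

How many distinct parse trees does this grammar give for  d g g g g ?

1

Parse trees for d g g g g:
  [Tail [Node [Node [Node [Node d g] g] g] g]]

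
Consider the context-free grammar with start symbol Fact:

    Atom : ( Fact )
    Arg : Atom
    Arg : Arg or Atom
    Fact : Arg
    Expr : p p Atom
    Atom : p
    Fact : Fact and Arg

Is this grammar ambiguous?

Unambiguous

(Expr is unreachable from Fact, so its rules don't affect L(Fact).) This is a standard precedence ladder (Fact over Arg over Atom), with each level left-recursive on its own operator ('and' at Fact, 'or' at Arg). That structure is LR(1), hence unambiguous.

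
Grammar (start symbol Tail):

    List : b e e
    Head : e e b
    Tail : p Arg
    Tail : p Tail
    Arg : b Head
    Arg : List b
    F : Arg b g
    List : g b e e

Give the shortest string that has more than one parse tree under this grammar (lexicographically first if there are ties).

length 5: p b e e b has 2 parse trees

Two derivations of p b e e b:
  Tail ⇒ p Arg ⇒ p b Head ⇒ p b e e b
  Tail ⇒ p Arg ⇒ p List b ⇒ p b e e b

p b e e b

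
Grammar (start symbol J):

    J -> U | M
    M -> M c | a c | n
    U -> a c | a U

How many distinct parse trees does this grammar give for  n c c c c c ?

1

Parse trees for n c c c c c:
  [J [M [M [M [M [M [M n] c] c] c] c] c]]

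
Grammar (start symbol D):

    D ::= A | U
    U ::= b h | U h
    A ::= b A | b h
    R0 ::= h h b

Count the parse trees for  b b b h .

Parse trees for b b b h:
  [D [A b [A b [A b h]]]]

1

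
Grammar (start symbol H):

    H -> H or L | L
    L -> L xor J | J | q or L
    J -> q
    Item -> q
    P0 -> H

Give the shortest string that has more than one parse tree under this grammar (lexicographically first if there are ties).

length 1: no string has ≥2 trees
length 3: q or q has 2 parse trees

Two derivations of q or q:
  H ⇒ H or L ⇒ L or L ⇒ J or L ⇒ q or L ⇒ q or J ⇒ q or q
  H ⇒ L ⇒ q or L ⇒ q or J ⇒ q or q

q or q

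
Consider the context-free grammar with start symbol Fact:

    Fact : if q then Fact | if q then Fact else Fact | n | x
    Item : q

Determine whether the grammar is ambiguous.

Witness: if q then if q then n else n

Derivation 1: Fact ⇒ if q then Fact ⇒ if q then if q then Fact else Fact ⇒ if q then if q then n else Fact ⇒ if q then if q then n else n
Derivation 2: Fact ⇒ if q then Fact else Fact ⇒ if q then if q then Fact else Fact ⇒ if q then if q then n else Fact ⇒ if q then if q then n else n

Two distinct leftmost derivations for the same string.

Ambiguous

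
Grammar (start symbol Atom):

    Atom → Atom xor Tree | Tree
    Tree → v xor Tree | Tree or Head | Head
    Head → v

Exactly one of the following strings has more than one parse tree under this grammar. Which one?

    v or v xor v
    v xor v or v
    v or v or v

v or v xor v: 1 tree
v xor v or v: 3 trees
v or v or v: 1 tree

v xor v or v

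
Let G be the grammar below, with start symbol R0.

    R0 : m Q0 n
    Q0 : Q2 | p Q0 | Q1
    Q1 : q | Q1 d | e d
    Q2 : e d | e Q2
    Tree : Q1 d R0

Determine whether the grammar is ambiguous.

Witness: m e d n

Derivation 1: R0 ⇒ m Q0 n ⇒ m Q2 n ⇒ m e d n
Derivation 2: R0 ⇒ m Q0 n ⇒ m Q1 n ⇒ m e d n

Two distinct leftmost derivations for the same string.

Ambiguous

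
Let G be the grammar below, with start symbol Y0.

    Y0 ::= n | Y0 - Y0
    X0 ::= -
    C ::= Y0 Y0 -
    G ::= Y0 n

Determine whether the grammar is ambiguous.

Witness: n - n - n

Derivation 1: Y0 ⇒ Y0 - Y0 ⇒ n - Y0 ⇒ n - Y0 - Y0 ⇒ n - n - Y0 ⇒ n - n - n
Derivation 2: Y0 ⇒ Y0 - Y0 ⇒ Y0 - Y0 - Y0 ⇒ n - Y0 - Y0 ⇒ n - n - Y0 ⇒ n - n - n

Two distinct leftmost derivations for the same string.

Ambiguous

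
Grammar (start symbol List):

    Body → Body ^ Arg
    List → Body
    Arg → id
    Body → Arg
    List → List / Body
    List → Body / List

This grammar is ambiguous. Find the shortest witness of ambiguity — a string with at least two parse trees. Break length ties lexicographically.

length 1: no string has ≥2 trees
length 3: id / id has 2 parse trees

Two derivations of id / id:
  List ⇒ List / Body ⇒ Body / Body ⇒ Arg / Body ⇒ id / Body ⇒ id / Arg ⇒ id / id
  List ⇒ Body / List ⇒ Arg / List ⇒ id / List ⇒ id / Body ⇒ id / Arg ⇒ id / id

id / id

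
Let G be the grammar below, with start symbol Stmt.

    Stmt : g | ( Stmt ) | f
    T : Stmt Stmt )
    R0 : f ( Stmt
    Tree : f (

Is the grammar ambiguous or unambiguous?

(T, R0, Tree are unreachable from Stmt, so their rules don't affect L(Stmt).) Each string is a nest of matched brackets around a single atom. An opening bracket forces the recursive rule; an atom forces the base rule.

Unambiguous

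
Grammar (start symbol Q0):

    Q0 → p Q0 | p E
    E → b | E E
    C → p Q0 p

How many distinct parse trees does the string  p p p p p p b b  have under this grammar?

1

Parse trees for p p p p p p b b:
  [Q0 p [Q0 p [Q0 p [Q0 p [Q0 p [Q0 p [E [E b] [E b]]]]]]]]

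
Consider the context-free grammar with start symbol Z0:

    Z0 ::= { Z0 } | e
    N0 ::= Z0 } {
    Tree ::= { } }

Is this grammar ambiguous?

Unambiguous

Only Z0 is reachable from Z0; ignoring the rest: L(Z0) is { openⁿ atom closeⁿ : n ≥ 0 }. The bracket depth fixes n, and the derivation is forced at every step.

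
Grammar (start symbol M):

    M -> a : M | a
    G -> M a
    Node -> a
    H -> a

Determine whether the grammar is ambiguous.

Unambiguous

(G, Node, H are unreachable from M, so their rules don't affect L(M).) The reachable grammar is A → atom sep A | atom. Each atom is followed by either the separator (recurse) or end-of-string (stop) — no choice point.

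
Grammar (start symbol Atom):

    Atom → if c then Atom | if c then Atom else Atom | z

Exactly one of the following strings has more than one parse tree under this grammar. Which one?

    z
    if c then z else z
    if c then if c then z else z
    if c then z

z: 1 tree
if c then z else z: 1 tree
if c then if c then z else z: 2 trees
if c then z: 1 tree

if c then if c then z else z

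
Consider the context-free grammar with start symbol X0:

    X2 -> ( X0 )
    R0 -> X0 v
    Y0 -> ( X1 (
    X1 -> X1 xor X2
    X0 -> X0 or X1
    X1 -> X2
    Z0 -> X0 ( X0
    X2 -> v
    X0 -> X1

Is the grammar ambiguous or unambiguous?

Unambiguous

Only X0, X1, X2 are reachable from X0; ignoring the rest: This is a standard precedence ladder (X0 over X1 over X2), with each level left-recursive on its own operator ('or' at X0, 'xor' at X1). That structure is LR(1), hence unambiguous.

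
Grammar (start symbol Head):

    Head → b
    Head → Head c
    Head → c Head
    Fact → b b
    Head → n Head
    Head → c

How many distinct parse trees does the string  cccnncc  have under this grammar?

Parse trees for cccnncc:
  [Head [Head c [Head c [Head c [Head n [Head n [Head c]]]]]] c]
  [Head c [Head [Head c [Head c [Head n [Head n [Head c]]]]] c]]
  [Head c [Head c [Head [Head c [Head n [Head n [Head c]]]] c]]]
  [Head c [Head c [Head c [Head [Head n [Head n [Head c]]] c]]]]
  [Head c [Head c [Head c [Head n [Head [Head n [Head c]] c]]]]]
  [Head c [Head c [Head c [Head n [Head n [Head [Head c] c]]]]]]
  [Head c [Head c [Head c [Head n [Head n [Head c [Head c]]]]]]]

7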